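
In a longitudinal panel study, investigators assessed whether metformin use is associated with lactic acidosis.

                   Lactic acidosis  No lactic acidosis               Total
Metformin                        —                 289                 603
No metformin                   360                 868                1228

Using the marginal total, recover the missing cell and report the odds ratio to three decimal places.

2.620

The missing cell is in the exposed row: 603 − 289 = 314.
So a = 314, b = 289, c = 360, d = 868.
OR = (a·d)/(b·c) = (314 × 868) / (289 × 360) = 272552 / 104040 = 2.61968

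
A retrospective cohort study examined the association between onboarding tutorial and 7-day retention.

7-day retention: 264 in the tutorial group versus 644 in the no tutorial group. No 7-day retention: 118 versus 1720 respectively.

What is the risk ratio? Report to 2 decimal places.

From the description: a = 264, b = 118, c = 644, d = 1720.
Risk in exposed = 264/382 = 0.69110; risk in unexposed = 644/2364 = 0.27242.
RR = 0.69110 / 0.27242 = 2.53689
The risk among the exposed is 2.54 times that among the unexposed.

2.54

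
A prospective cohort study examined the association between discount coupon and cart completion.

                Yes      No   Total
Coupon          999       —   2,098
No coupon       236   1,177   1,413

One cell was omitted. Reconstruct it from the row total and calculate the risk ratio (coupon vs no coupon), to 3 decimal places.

2.851

The missing cell is in the exposed row: 2098 − 999 = 1099.
So a = 999, b = 1099, c = 236, d = 1177.
RR = [a/(a+b)] / [c/(c+d)] = (999/2098) / (236/1413) = 0.47617/0.16702 = 2.85095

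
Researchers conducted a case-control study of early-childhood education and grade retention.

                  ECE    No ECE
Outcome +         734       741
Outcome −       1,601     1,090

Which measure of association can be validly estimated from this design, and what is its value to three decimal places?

0.674

Reading the table with exposure as columns: a = 734 (ECE, case), b = 1601 (ECE, non-case), c = 741 (No ECE, case), d = 1090.
This is a case-control study: participants were sampled on outcome status, so risks in the source population cannot be estimated directly — relative risk is not valid here. The odds ratio is the appropriate measure.
OR = (a·d)/(b·c) = (734 × 1090) / (1601 × 741) = 800060 / 1186341 = 0.67439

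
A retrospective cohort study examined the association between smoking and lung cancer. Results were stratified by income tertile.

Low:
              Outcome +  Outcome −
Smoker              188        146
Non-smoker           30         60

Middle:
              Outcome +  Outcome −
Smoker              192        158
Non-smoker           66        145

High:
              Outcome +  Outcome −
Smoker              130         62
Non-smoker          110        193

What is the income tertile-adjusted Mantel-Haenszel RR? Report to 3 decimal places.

RR_MH = Σ(aᵢ·n₀ᵢ/nᵢ) / Σ(cᵢ·n₁ᵢ/nᵢ), with n₁ᵢ = aᵢ+bᵢ (exposed), n₀ᵢ = cᵢ+dᵢ (unexposed), nᵢ = n₁ᵢ+n₀ᵢ.
Stratum 1 (Low): n₁ = 334, n₀ = 90, n = 424; a·n₀/n = 188·90/424 = 39.9057; c·n₁/n = 30·334/424 = 23.6321
Stratum 2 (Middle): n₁ = 350, n₀ = 211, n = 561; a·n₀/n = 192·211/561 = 72.2139; c·n₁/n = 66·350/561 = 41.1765
Stratum 3 (High): n₁ = 192, n₀ = 303, n = 495; a·n₀/n = 130·303/495 = 79.5758; c·n₁/n = 110·192/495 = 42.6667
RR_MH = (39.9057 + 72.2139 + 79.5758) / (23.6321 + 41.1765 + 42.6667) = 191.6953 / 107.4752 = 1.78362

1.784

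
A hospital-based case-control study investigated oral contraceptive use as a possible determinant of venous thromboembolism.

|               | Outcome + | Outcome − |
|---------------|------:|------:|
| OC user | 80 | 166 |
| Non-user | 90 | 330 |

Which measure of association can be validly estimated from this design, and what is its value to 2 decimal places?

Cells: a = 80, b = 166, c = 90, d = 330.
This is a hospital-based case-control study: participants were sampled on outcome status, so risks in the source population cannot be estimated directly — relative risk is not valid here. The odds ratio is the appropriate measure.
OR = (a·d)/(b·c) = (80 × 330) / (166 × 90) = 26400 / 14940 = 1.76707

1.77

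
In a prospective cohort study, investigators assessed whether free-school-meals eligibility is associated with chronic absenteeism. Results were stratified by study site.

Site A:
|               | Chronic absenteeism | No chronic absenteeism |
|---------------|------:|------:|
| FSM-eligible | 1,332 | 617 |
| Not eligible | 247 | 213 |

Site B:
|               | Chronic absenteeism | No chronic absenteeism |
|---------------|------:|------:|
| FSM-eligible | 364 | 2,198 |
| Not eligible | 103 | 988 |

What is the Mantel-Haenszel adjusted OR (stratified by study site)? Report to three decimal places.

1.726

OR_MH = Σ(aᵢdᵢ/nᵢ) / Σ(bᵢcᵢ/nᵢ), where nᵢ is the stratum total.
Stratum 1 (Site A): n = 2409; a·d/n = 1332·213/2409 = 117.7733; b·c/n = 617·247/2409 = 63.2623
Stratum 2 (Site B): n = 3653; a·d/n = 364·988/3653 = 98.4484; b·c/n = 2198·103/3653 = 61.9748
OR_MH = (117.7733 + 98.4484) / (63.2623 + 61.9748) = 216.2217 / 125.2372 = 1.72650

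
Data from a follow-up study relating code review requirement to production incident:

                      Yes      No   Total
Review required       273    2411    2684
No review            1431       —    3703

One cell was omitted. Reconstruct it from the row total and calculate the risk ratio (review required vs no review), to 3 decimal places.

The missing cell is in the unexposed row: 3703 − 1431 = 2272.
So a = 273, b = 2411, c = 1431, d = 2272.
RR = [a/(a+b)] / [c/(c+d)] = (273/2684) / (1431/3703) = 0.10171/0.38644 = 0.26321

0.263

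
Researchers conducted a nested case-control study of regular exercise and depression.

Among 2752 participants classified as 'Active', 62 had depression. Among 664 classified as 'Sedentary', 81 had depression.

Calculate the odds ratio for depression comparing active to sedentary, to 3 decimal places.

0.166

From the description: a = 62, b = 2690, c = 81, d = 583.
OR = (a·d)/(b·c) = (62 × 583) / (2690 × 81) = 36146 / 217890 = 0.16589
Exposure is associated with lower odds of depression (OR = 0.17 < 1).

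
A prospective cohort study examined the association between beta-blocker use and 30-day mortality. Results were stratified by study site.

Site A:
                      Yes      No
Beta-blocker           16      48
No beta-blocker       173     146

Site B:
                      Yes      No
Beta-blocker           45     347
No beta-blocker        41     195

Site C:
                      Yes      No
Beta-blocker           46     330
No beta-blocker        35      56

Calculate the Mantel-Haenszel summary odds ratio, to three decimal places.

OR_MH = Σ(aᵢdᵢ/nᵢ) / Σ(bᵢcᵢ/nᵢ), where nᵢ is the stratum total.
Stratum 1 (Site A): n = 383; a·d/n = 16·146/383 = 6.0992; b·c/n = 48·173/383 = 21.6815
Stratum 2 (Site B): n = 628; a·d/n = 45·195/628 = 13.9729; b·c/n = 347·41/628 = 22.6545
Stratum 3 (Site C): n = 467; a·d/n = 46·56/467 = 5.5161; b·c/n = 330·35/467 = 24.7323
OR_MH = (6.0992 + 13.9729 + 5.5161) / (21.6815 + 22.6545 + 24.7323) = 25.5882 / 69.0683 = 0.37048

0.370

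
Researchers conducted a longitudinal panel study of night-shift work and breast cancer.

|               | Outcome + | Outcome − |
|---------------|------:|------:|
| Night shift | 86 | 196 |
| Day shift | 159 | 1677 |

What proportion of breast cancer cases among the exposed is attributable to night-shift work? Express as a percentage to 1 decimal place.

Cells: a = 86, b = 196, c = 159, d = 1677.
Risk in exposed = 86/282 = 0.30496; risk in unexposed = 159/1836 = 0.08660.
RR = 0.30496/0.08660 = 3.52148
AR% = (RR − 1)/RR × 100 = (3.52148 − 1)/3.52148 × 100 = 71.6028%

71.6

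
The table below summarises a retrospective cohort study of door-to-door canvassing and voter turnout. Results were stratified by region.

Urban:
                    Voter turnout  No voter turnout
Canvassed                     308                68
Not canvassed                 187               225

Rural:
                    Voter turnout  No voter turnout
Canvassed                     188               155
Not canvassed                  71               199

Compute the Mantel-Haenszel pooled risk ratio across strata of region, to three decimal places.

RR_MH = Σ(aᵢ·n₀ᵢ/nᵢ) / Σ(cᵢ·n₁ᵢ/nᵢ), with n₁ᵢ = aᵢ+bᵢ (exposed), n₀ᵢ = cᵢ+dᵢ (unexposed), nᵢ = n₁ᵢ+n₀ᵢ.
Stratum 1 (Urban): n₁ = 376, n₀ = 412, n = 788; a·n₀/n = 308·412/788 = 161.0355; c·n₁/n = 187·376/788 = 89.2284
Stratum 2 (Rural): n₁ = 343, n₀ = 270, n = 613; a·n₀/n = 188·270/613 = 82.8059; c·n₁/n = 71·343/613 = 39.7276
RR_MH = (161.0355 + 82.8059) / (89.2284 + 39.7276) = 243.8414 / 128.9560 = 1.89089

1.891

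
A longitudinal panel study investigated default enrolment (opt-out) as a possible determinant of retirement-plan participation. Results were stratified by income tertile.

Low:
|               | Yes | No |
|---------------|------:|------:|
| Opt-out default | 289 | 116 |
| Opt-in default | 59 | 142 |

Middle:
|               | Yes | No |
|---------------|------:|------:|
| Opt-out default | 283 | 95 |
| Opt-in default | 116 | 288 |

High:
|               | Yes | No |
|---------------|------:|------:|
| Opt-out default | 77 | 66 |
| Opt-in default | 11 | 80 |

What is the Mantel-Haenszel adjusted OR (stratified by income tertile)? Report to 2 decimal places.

OR_MH = Σ(aᵢdᵢ/nᵢ) / Σ(bᵢcᵢ/nᵢ), where nᵢ is the stratum total.
Stratum 1 (Low): n = 606; a·d/n = 289·142/606 = 67.7195; b·c/n = 116·59/606 = 11.2937
Stratum 2 (Middle): n = 782; a·d/n = 283·288/782 = 104.2251; b·c/n = 95·116/782 = 14.0921
Stratum 3 (High): n = 234; a·d/n = 77·80/234 = 26.3248; b·c/n = 66·11/234 = 3.1026
OR_MH = (67.7195 + 104.2251 + 26.3248) / (11.2937 + 14.0921 + 3.1026) = 198.2693 / 28.4884 = 6.95966

6.96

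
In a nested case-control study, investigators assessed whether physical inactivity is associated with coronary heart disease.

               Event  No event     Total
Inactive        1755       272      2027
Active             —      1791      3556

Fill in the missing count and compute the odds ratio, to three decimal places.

6.547

The missing cell is in the unexposed row: 3556 − 1791 = 1765.
So a = 1755, b = 272, c = 1765, d = 1791.
OR = (a·d)/(b·c) = (1755 × 1791) / (272 × 1765) = 3143205 / 480080 = 6.54725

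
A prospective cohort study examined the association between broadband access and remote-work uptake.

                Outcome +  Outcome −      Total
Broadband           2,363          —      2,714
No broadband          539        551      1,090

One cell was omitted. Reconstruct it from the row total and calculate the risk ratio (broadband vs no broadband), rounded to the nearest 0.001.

1.761

The missing cell is in the exposed row: 2714 − 2363 = 351.
So a = 2363, b = 351, c = 539, d = 551.
RR = [a/(a+b)] / [c/(c+d)] = (2363/2714) / (539/1090) = 0.87067/0.49450 = 1.76073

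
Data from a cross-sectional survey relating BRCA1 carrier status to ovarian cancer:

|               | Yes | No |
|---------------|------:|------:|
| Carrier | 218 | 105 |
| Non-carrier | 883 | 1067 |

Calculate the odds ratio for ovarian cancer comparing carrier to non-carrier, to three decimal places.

2.509

Cells: a = 218, b = 105, c = 883, d = 1067.
OR = (a·d)/(b·c) = (218 × 1067) / (105 × 883) = 232606 / 92715 = 2.50883
The odds of ovarian cancer are about 2.51 times as high in the carrier group.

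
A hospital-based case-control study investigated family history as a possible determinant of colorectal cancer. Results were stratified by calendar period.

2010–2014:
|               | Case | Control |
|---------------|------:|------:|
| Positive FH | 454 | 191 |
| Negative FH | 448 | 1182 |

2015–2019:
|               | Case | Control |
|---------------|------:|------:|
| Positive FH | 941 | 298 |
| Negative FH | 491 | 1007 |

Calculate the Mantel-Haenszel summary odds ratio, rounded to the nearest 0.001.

6.392

OR_MH = Σ(aᵢdᵢ/nᵢ) / Σ(bᵢcᵢ/nᵢ), where nᵢ is the stratum total.
Stratum 1 (2010–2014): n = 2275; a·d/n = 454·1182/2275 = 235.8804; b·c/n = 191·448/2275 = 37.6123
Stratum 2 (2015–2019): n = 2737; a·d/n = 941·1007/2737 = 346.2137; b·c/n = 298·491/2737 = 53.4593
OR_MH = (235.8804 + 346.2137) / (37.6123 + 53.4593) = 582.0942 / 91.0716 = 6.39161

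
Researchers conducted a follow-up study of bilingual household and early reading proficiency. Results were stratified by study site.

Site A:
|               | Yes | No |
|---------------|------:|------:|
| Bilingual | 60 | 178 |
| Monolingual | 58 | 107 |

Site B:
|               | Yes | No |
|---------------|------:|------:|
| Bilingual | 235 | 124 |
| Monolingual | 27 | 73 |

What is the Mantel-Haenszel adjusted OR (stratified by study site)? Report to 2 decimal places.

1.62

OR_MH = Σ(aᵢdᵢ/nᵢ) / Σ(bᵢcᵢ/nᵢ), where nᵢ is the stratum total.
Stratum 1 (Site A): n = 403; a·d/n = 60·107/403 = 15.9305; b·c/n = 178·58/403 = 25.6179
Stratum 2 (Site B): n = 459; a·d/n = 235·73/459 = 37.3747; b·c/n = 124·27/459 = 7.2941
OR_MH = (15.9305 + 37.3747) / (25.6179 + 7.2941) = 53.3052 / 32.9120 = 1.61963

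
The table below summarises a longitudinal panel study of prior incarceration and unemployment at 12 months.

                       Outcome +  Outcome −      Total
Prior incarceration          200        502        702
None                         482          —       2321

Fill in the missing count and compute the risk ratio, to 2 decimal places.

The missing cell is in the unexposed row: 2321 − 482 = 1839.
So a = 200, b = 502, c = 482, d = 1839.
RR = [a/(a+b)] / [c/(c+d)] = (200/702) / (482/2321) = 0.28490/0.20767 = 1.37190

1.37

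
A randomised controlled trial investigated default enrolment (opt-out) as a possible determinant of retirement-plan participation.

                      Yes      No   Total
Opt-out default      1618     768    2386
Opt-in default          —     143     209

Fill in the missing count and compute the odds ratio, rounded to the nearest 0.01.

The missing cell is in the unexposed row: 209 − 143 = 66.
So a = 1618, b = 768, c = 66, d = 143.
OR = (a·d)/(b·c) = (1618 × 143) / (768 × 66) = 231374 / 50688 = 4.56467

4.56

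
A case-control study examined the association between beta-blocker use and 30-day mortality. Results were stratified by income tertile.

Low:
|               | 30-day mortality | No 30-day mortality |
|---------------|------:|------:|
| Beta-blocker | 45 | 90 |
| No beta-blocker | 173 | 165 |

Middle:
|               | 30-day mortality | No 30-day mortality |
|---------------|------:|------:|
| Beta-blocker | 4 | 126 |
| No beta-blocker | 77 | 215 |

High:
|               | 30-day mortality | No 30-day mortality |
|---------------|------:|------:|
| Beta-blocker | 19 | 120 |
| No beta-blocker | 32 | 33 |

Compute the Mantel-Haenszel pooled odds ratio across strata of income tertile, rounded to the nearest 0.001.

0.278

OR_MH = Σ(aᵢdᵢ/nᵢ) / Σ(bᵢcᵢ/nᵢ), where nᵢ is the stratum total.
Stratum 1 (Low): n = 473; a·d/n = 45·165/473 = 15.6977; b·c/n = 90·173/473 = 32.9175
Stratum 2 (Middle): n = 422; a·d/n = 4·215/422 = 2.0379; b·c/n = 126·77/422 = 22.9905
Stratum 3 (High): n = 204; a·d/n = 19·33/204 = 3.0735; b·c/n = 120·32/204 = 18.8235
OR_MH = (15.6977 + 2.0379 + 3.0735) / (32.9175 + 22.9905 + 18.8235) = 20.8091 / 74.7316 = 0.27845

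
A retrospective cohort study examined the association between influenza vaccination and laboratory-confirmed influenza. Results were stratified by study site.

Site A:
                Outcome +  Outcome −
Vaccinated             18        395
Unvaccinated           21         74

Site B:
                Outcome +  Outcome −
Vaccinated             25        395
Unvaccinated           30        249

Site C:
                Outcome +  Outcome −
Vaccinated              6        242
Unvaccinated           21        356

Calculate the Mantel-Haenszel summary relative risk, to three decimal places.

RR_MH = Σ(aᵢ·n₀ᵢ/nᵢ) / Σ(cᵢ·n₁ᵢ/nᵢ), with n₁ᵢ = aᵢ+bᵢ (exposed), n₀ᵢ = cᵢ+dᵢ (unexposed), nᵢ = n₁ᵢ+n₀ᵢ.
Stratum 1 (Site A): n₁ = 413, n₀ = 95, n = 508; a·n₀/n = 18·95/508 = 3.3661; c·n₁/n = 21·413/508 = 17.0728
Stratum 2 (Site B): n₁ = 420, n₀ = 279, n = 699; a·n₀/n = 25·279/699 = 9.9785; c·n₁/n = 30·420/699 = 18.0258
Stratum 3 (Site C): n₁ = 248, n₀ = 377, n = 625; a·n₀/n = 6·377/625 = 3.6192; c·n₁/n = 21·248/625 = 8.3328
RR_MH = (3.3661 + 9.9785 + 3.6192) / (17.0728 + 18.0258 + 8.3328) = 16.9639 / 43.4314 = 0.39059

0.391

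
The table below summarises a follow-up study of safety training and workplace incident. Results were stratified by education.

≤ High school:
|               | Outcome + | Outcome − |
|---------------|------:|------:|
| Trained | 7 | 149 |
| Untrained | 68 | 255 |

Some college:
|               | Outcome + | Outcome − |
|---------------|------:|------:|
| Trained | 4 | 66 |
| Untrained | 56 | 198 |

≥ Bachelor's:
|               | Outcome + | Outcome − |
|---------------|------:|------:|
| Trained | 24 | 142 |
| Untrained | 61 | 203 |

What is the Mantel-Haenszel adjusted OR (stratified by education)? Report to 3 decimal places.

0.332

OR_MH = Σ(aᵢdᵢ/nᵢ) / Σ(bᵢcᵢ/nᵢ), where nᵢ is the stratum total.
Stratum 1 (≤ High school): n = 479; a·d/n = 7·255/479 = 3.7265; b·c/n = 149·68/479 = 21.1524
Stratum 2 (Some college): n = 324; a·d/n = 4·198/324 = 2.4444; b·c/n = 66·56/324 = 11.4074
Stratum 3 (≥ Bachelor's): n = 430; a·d/n = 24·203/430 = 11.3302; b·c/n = 142·61/430 = 20.1442
OR_MH = (3.7265 + 2.4444 + 11.3302) / (21.1524 + 11.4074 + 20.1442) = 17.5012 / 52.7040 = 0.33207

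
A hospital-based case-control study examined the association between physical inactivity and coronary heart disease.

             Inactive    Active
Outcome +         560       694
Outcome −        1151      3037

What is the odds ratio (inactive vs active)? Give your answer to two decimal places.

2.13

Reading the table with exposure as columns: a = 560 (Inactive, case), b = 1151 (Inactive, non-case), c = 694 (Active, case), d = 3037.
OR = (a·d)/(b·c) = (560 × 3037) / (1151 × 694) = 1700720 / 798794 = 2.12911
The odds of coronary heart disease are about 2.13 times as high in the inactive group.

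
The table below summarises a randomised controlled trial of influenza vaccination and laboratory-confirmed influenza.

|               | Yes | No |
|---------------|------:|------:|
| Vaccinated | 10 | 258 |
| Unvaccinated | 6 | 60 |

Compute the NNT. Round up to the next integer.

19

Risk in treated group = 10/268 = 0.03731; risk in control = 6/66 = 0.09091.
Absolute risk reduction = 0.09091 − 0.03731 = 0.05360
NNT = 1 / ARR = 1 / 0.05360 = 18.658 → round up → 19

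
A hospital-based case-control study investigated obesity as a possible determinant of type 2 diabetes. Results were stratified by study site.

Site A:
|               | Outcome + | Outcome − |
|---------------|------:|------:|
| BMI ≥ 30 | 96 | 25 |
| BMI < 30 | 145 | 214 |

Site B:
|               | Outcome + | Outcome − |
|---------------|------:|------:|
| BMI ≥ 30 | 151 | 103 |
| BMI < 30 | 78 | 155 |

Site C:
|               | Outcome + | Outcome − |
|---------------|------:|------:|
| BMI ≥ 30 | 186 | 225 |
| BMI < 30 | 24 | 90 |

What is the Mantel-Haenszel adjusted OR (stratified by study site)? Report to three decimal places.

OR_MH = Σ(aᵢdᵢ/nᵢ) / Σ(bᵢcᵢ/nᵢ), where nᵢ is the stratum total.
Stratum 1 (Site A): n = 480; a·d/n = 96·214/480 = 42.8000; b·c/n = 25·145/480 = 7.5521
Stratum 2 (Site B): n = 487; a·d/n = 151·155/487 = 48.0595; b·c/n = 103·78/487 = 16.4969
Stratum 3 (Site C): n = 525; a·d/n = 186·90/525 = 31.8857; b·c/n = 225·24/525 = 10.2857
OR_MH = (42.8000 + 48.0595 + 31.8857) / (7.5521 + 16.4969 + 10.2857) = 122.7453 / 34.3347 = 3.57496

3.575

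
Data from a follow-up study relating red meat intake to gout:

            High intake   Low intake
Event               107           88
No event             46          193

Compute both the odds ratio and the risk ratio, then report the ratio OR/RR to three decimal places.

Reading the table with exposure as columns: a = 107 (High intake, case), b = 46 (High intake, non-case), c = 88 (Low intake, case), d = 193.
OR = (107·193)/(46·88) = 20651/4048 = 5.10153
Risk in exposed = 107/153 = 0.69935; risk in unexposed = 88/281 = 0.31317; RR = 2.23314
OR/RR = 5.10153 / 2.23314 = 2.28447
The outcome is not rare, so the OR lies further from 1 than the RR.

2.284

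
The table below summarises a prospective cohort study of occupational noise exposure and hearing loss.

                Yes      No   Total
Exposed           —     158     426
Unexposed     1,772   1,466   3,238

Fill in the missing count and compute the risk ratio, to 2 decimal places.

The missing cell is in the exposed row: 426 − 158 = 268.
So a = 268, b = 158, c = 1772, d = 1466.
RR = [a/(a+b)] / [c/(c+d)] = (268/426) / (1772/3238) = 0.62911/0.54725 = 1.14958

1.15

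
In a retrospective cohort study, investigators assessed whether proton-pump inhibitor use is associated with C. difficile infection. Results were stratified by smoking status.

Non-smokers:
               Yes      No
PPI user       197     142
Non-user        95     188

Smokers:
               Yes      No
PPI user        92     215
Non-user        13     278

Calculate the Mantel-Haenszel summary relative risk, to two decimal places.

RR_MH = Σ(aᵢ·n₀ᵢ/nᵢ) / Σ(cᵢ·n₁ᵢ/nᵢ), with n₁ᵢ = aᵢ+bᵢ (exposed), n₀ᵢ = cᵢ+dᵢ (unexposed), nᵢ = n₁ᵢ+n₀ᵢ.
Stratum 1 (Non-smokers): n₁ = 339, n₀ = 283, n = 622; a·n₀/n = 197·283/622 = 89.6318; c·n₁/n = 95·339/622 = 51.7765
Stratum 2 (Smokers): n₁ = 307, n₀ = 291, n = 598; a·n₀/n = 92·291/598 = 44.7692; c·n₁/n = 13·307/598 = 6.6739
RR_MH = (89.6318 + 44.7692) / (51.7765 + 6.6739) = 134.4011 / 58.4504 = 2.29940

2.30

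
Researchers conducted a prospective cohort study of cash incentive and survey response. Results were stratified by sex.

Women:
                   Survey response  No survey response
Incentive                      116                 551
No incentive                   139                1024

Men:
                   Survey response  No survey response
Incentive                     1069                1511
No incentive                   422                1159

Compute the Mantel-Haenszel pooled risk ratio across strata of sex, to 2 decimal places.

RR_MH = Σ(aᵢ·n₀ᵢ/nᵢ) / Σ(cᵢ·n₁ᵢ/nᵢ), with n₁ᵢ = aᵢ+bᵢ (exposed), n₀ᵢ = cᵢ+dᵢ (unexposed), nᵢ = n₁ᵢ+n₀ᵢ.
Stratum 1 (Women): n₁ = 667, n₀ = 1163, n = 1830; a·n₀/n = 116·1163/1830 = 73.7202; c·n₁/n = 139·667/1830 = 50.6628
Stratum 2 (Men): n₁ = 2580, n₀ = 1581, n = 4161; a·n₀/n = 1069·1581/4161 = 406.1738; c·n₁/n = 422·2580/4161 = 261.6583
RR_MH = (73.7202 + 406.1738) / (50.6628 + 261.6583) = 479.8940 / 312.3211 = 1.53654

1.54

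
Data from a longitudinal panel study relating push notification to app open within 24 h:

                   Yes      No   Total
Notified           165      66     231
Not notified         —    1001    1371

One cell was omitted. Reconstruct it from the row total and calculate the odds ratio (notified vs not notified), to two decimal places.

6.76

The missing cell is in the unexposed row: 1371 − 1001 = 370.
So a = 165, b = 66, c = 370, d = 1001.
OR = (a·d)/(b·c) = (165 × 1001) / (66 × 370) = 165165 / 24420 = 6.76351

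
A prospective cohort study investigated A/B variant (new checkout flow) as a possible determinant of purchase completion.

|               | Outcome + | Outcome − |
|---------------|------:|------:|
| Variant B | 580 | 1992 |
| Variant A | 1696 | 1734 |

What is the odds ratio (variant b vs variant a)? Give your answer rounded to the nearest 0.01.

0.30

Cells: a = 580, b = 1992, c = 1696, d = 1734.
OR = (a·d)/(b·c) = (580 × 1734) / (1992 × 1696) = 1005720 / 3378432 = 0.29769
Exposure is associated with lower odds of purchase completion (OR = 0.30 < 1).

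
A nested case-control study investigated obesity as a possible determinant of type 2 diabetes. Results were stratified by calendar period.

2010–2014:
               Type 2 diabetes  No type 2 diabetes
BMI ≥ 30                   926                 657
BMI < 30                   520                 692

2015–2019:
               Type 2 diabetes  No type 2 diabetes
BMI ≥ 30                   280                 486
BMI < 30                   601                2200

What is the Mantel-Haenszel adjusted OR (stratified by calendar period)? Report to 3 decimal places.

OR_MH = Σ(aᵢdᵢ/nᵢ) / Σ(bᵢcᵢ/nᵢ), where nᵢ is the stratum total.
Stratum 1 (2010–2014): n = 2795; a·d/n = 926·692/2795 = 229.2637; b·c/n = 657·520/2795 = 122.2326
Stratum 2 (2015–2019): n = 3567; a·d/n = 280·2200/3567 = 172.6941; b·c/n = 486·601/3567 = 81.8856
OR_MH = (229.2637 + 172.6941) / (122.2326 + 81.8856) = 401.9578 / 204.1182 = 1.96924

1.969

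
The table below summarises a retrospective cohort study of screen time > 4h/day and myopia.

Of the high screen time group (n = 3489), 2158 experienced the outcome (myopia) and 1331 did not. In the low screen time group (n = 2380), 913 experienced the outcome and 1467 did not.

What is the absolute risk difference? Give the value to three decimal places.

0.235

From the description: a = 2158, b = 1331, c = 913, d = 1467.
Risk in exposed = 2158/3489 = 0.618515; risk in unexposed = 913/2380 = 0.383613.
Risk difference = 0.618515 − 0.383613 = 0.234902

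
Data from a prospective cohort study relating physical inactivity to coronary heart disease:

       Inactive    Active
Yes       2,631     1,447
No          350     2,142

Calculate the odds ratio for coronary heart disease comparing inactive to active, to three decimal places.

11.128

Reading the table with exposure as columns: a = 2631 (Inactive, case), b = 350 (Inactive, non-case), c = 1447 (Active, case), d = 2142.
OR = (a·d)/(b·c) = (2631 × 2142) / (350 × 1447) = 5635602 / 506450 = 11.12766
The odds of coronary heart disease are about 11.13 times as high in the inactive group.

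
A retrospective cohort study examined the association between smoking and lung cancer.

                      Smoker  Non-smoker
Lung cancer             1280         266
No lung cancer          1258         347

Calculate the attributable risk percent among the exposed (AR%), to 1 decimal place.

Reading the table with exposure as columns: a = 1280 (Smoker, case), b = 1258 (Smoker, non-case), c = 266 (Non-smoker, case), d = 347.
Risk in exposed = 1280/2538 = 0.50433; risk in unexposed = 266/613 = 0.43393.
RR = 0.50433/0.43393 = 1.16224
AR% = (RR − 1)/RR × 100 = (1.16224 − 1)/1.16224 × 100 = 13.9595%

14.0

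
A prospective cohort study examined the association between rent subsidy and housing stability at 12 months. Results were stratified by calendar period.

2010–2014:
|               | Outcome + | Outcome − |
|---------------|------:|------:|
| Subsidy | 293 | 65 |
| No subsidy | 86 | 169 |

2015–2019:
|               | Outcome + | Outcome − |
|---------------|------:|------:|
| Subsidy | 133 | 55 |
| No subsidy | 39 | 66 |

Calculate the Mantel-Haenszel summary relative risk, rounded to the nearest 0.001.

RR_MH = Σ(aᵢ·n₀ᵢ/nᵢ) / Σ(cᵢ·n₁ᵢ/nᵢ), with n₁ᵢ = aᵢ+bᵢ (exposed), n₀ᵢ = cᵢ+dᵢ (unexposed), nᵢ = n₁ᵢ+n₀ᵢ.
Stratum 1 (2010–2014): n₁ = 358, n₀ = 255, n = 613; a·n₀/n = 293·255/613 = 121.8842; c·n₁/n = 86·358/613 = 50.2251
Stratum 2 (2015–2019): n₁ = 188, n₀ = 105, n = 293; a·n₀/n = 133·105/293 = 47.6621; c·n₁/n = 39·188/293 = 25.0239
RR_MH = (121.8842 + 47.6621) / (50.2251 + 25.0239) = 169.5463 / 75.2490 = 2.25314

2.253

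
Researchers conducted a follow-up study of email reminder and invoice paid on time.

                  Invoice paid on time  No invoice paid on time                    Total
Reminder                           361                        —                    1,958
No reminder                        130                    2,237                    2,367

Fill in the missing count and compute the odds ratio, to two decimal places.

3.89

The missing cell is in the exposed row: 1958 − 361 = 1597.
So a = 361, b = 1597, c = 130, d = 2237.
OR = (a·d)/(b·c) = (361 × 2237) / (1597 × 130) = 807557 / 207610 = 3.88978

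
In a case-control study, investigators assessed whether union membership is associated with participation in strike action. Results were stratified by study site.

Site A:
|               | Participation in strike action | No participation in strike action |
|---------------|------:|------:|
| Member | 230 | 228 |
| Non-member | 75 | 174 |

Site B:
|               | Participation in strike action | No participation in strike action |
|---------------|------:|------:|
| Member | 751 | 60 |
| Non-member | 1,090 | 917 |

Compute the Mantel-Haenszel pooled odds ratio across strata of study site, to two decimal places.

OR_MH = Σ(aᵢdᵢ/nᵢ) / Σ(bᵢcᵢ/nᵢ), where nᵢ is the stratum total.
Stratum 1 (Site A): n = 707; a·d/n = 230·174/707 = 56.6054; b·c/n = 228·75/707 = 24.1867
Stratum 2 (Site B): n = 2818; a·d/n = 751·917/2818 = 244.3815; b·c/n = 60·1090/2818 = 23.2079
OR_MH = (56.6054 + 244.3815) / (24.1867 + 23.2079) = 300.9869 / 47.3947 = 6.35065

6.35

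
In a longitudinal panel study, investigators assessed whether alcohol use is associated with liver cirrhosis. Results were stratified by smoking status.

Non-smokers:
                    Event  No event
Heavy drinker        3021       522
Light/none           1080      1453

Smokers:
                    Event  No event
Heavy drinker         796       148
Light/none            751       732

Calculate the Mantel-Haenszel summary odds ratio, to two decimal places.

OR_MH = Σ(aᵢdᵢ/nᵢ) / Σ(bᵢcᵢ/nᵢ), where nᵢ is the stratum total.
Stratum 1 (Non-smokers): n = 6076; a·d/n = 3021·1453/6076 = 722.4347; b·c/n = 522·1080/6076 = 92.7847
Stratum 2 (Smokers): n = 2427; a·d/n = 796·732/2427 = 240.0791; b·c/n = 148·751/2427 = 45.7965
OR_MH = (722.4347 + 240.0791) / (92.7847 + 45.7965) = 962.5138 / 138.5812 = 6.94549

6.95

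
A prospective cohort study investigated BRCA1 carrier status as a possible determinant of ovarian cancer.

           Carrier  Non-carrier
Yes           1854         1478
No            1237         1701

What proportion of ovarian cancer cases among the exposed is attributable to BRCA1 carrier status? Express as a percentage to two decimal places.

Reading the table with exposure as columns: a = 1854 (Carrier, case), b = 1237 (Carrier, non-case), c = 1478 (Non-carrier, case), d = 1701.
Risk in exposed = 1854/3091 = 0.59981; risk in unexposed = 1478/3179 = 0.46493.
RR = 0.59981/0.46493 = 1.29011
AR% = (RR − 1)/RR × 100 = (1.29011 − 1)/1.29011 × 100 = 22.4872%

22.49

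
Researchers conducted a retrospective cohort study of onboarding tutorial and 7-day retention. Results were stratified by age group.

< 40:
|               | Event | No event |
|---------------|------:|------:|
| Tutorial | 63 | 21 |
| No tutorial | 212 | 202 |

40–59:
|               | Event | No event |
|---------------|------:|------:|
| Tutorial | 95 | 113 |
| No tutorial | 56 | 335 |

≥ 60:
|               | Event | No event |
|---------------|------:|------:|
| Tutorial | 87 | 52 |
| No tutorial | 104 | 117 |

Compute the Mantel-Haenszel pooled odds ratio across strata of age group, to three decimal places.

OR_MH = Σ(aᵢdᵢ/nᵢ) / Σ(bᵢcᵢ/nᵢ), where nᵢ is the stratum total.
Stratum 1 (< 40): n = 498; a·d/n = 63·202/498 = 25.5542; b·c/n = 21·212/498 = 8.9398
Stratum 2 (40–59): n = 599; a·d/n = 95·335/599 = 53.1302; b·c/n = 113·56/599 = 10.5643
Stratum 3 (≥ 60): n = 360; a·d/n = 87·117/360 = 28.2750; b·c/n = 52·104/360 = 15.0222
OR_MH = (25.5542 + 53.1302 + 28.2750) / (8.9398 + 10.5643 + 15.0222) = 106.9594 / 34.5263 = 3.09792

3.098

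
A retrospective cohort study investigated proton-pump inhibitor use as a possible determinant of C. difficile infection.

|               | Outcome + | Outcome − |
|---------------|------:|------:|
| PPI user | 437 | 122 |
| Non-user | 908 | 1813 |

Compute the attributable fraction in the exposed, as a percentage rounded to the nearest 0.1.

Cells: a = 437, b = 122, c = 908, d = 1813.
Risk in exposed = 437/559 = 0.78175; risk in unexposed = 908/2721 = 0.33370.
RR = 0.78175/0.33370 = 2.34268
AR% = (RR − 1)/RR × 100 = (2.34268 − 1)/2.34268 × 100 = 57.3138%

57.3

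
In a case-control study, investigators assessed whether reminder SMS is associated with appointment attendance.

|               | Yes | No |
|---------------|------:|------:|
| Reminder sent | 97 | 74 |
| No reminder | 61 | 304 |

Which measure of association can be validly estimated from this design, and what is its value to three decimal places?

6.533

Cells: a = 97, b = 74, c = 61, d = 304.
This is a case-control study: participants were sampled on outcome status, so risks in the source population cannot be estimated directly — relative risk is not valid here. The odds ratio is the appropriate measure.
OR = (a·d)/(b·c) = (97 × 304) / (74 × 61) = 29488 / 4514 = 6.53257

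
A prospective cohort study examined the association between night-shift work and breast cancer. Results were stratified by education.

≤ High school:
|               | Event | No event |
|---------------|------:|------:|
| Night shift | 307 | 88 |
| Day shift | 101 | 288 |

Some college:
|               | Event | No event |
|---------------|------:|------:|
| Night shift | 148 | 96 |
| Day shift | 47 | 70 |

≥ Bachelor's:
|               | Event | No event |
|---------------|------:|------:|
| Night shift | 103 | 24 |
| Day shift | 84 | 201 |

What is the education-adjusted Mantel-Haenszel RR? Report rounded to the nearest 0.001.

RR_MH = Σ(aᵢ·n₀ᵢ/nᵢ) / Σ(cᵢ·n₁ᵢ/nᵢ), with n₁ᵢ = aᵢ+bᵢ (exposed), n₀ᵢ = cᵢ+dᵢ (unexposed), nᵢ = n₁ᵢ+n₀ᵢ.
Stratum 1 (≤ High school): n₁ = 395, n₀ = 389, n = 784; a·n₀/n = 307·389/784 = 152.3253; c·n₁/n = 101·395/784 = 50.8865
Stratum 2 (Some college): n₁ = 244, n₀ = 117, n = 361; a·n₀/n = 148·117/361 = 47.9668; c·n₁/n = 47·244/361 = 31.7673
Stratum 3 (≥ Bachelor's): n₁ = 127, n₀ = 285, n = 412; a·n₀/n = 103·285/412 = 71.2500; c·n₁/n = 84·127/412 = 25.8932
RR_MH = (152.3253 + 47.9668 + 71.2500) / (50.8865 + 31.7673 + 25.8932) = 271.5420 / 108.5470 = 2.50161

2.502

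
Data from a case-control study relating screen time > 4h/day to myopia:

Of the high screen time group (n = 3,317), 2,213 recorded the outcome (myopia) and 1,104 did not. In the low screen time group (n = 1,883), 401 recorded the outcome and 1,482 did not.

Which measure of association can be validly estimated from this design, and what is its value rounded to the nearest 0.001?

7.408

From the description: a = 2213, b = 1104, c = 401, d = 1482.
This is a case-control study: participants were sampled on outcome status, so risks in the source population cannot be estimated directly — relative risk is not valid here. The odds ratio is the appropriate measure.
OR = (a·d)/(b·c) = (2213 × 1482) / (1104 × 401) = 3279666 / 442704 = 7.40826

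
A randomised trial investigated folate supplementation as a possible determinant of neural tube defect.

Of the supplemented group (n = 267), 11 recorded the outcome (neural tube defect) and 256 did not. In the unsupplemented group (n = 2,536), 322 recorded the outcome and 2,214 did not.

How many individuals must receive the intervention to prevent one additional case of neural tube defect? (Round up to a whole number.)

Risk in treated group = 11/267 = 0.04120; risk in control = 322/2536 = 0.12697.
Absolute risk reduction = 0.12697 − 0.04120 = 0.08577
NNT = 1 / ARR = 1 / 0.08577 = 11.659 → round up → 12

12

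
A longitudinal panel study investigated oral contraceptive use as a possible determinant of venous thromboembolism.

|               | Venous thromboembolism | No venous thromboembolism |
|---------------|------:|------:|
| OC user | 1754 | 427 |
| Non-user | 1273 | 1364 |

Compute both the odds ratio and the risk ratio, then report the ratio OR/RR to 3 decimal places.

Cells: a = 1754, b = 427, c = 1273, d = 1364.
OR = (1754·1364)/(427·1273) = 2392456/543571 = 4.40137
Risk in exposed = 1754/2181 = 0.80422; risk in unexposed = 1273/2637 = 0.48275; RR = 1.66593
OR/RR = 4.40137 / 1.66593 = 2.64200
The outcome is not rare, so the OR lies further from 1 than the RR.

2.642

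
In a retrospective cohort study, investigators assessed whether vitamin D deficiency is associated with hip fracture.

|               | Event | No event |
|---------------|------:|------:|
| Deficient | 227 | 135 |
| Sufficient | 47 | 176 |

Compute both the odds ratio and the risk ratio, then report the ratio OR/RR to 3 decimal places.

2.116

Cells: a = 227, b = 135, c = 47, d = 176.
OR = (227·176)/(135·47) = 39952/6345 = 6.29661
Risk in exposed = 227/362 = 0.62707; risk in unexposed = 47/223 = 0.21076; RR = 2.97526
OR/RR = 6.29661 / 2.97526 = 2.11633
The outcome is not rare, so the OR lies further from 1 than the RR.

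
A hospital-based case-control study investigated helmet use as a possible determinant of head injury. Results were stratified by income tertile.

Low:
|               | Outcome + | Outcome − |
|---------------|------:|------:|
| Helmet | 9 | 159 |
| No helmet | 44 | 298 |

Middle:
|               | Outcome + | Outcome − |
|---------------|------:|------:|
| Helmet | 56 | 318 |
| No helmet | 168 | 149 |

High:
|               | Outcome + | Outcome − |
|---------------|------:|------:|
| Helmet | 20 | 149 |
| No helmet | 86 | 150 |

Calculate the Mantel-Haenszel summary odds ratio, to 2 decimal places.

0.20

OR_MH = Σ(aᵢdᵢ/nᵢ) / Σ(bᵢcᵢ/nᵢ), where nᵢ is the stratum total.
Stratum 1 (Low): n = 510; a·d/n = 9·298/510 = 5.2588; b·c/n = 159·44/510 = 13.7176
Stratum 2 (Middle): n = 691; a·d/n = 56·149/691 = 12.0753; b·c/n = 318·168/691 = 77.3140
Stratum 3 (High): n = 405; a·d/n = 20·150/405 = 7.4074; b·c/n = 149·86/405 = 31.6395
OR_MH = (5.2588 + 12.0753 + 7.4074) / (13.7176 + 77.3140 + 31.6395) = 24.7415 / 122.6712 = 0.20169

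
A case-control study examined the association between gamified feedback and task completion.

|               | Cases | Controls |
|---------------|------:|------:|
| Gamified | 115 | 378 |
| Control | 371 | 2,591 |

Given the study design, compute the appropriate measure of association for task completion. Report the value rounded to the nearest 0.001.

2.125

Cells: a = 115, b = 378, c = 371, d = 2591.
This is a case-control study: participants were sampled on outcome status, so risks in the source population cannot be estimated directly — relative risk is not valid here. The odds ratio is the appropriate measure.
OR = (a·d)/(b·c) = (115 × 2591) / (378 × 371) = 297965 / 140238 = 2.12471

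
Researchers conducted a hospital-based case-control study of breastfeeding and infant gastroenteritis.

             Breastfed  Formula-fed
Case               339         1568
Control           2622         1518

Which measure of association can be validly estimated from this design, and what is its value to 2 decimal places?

Reading the table with exposure as columns: a = 339 (Breastfed, case), b = 2622 (Breastfed, non-case), c = 1568 (Formula-fed, case), d = 1518.
This is a hospital-based case-control study: participants were sampled on outcome status, so risks in the source population cannot be estimated directly — relative risk is not valid here. The odds ratio is the appropriate measure.
OR = (a·d)/(b·c) = (339 × 1518) / (2622 × 1568) = 514602 / 4111296 = 0.12517

0.13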